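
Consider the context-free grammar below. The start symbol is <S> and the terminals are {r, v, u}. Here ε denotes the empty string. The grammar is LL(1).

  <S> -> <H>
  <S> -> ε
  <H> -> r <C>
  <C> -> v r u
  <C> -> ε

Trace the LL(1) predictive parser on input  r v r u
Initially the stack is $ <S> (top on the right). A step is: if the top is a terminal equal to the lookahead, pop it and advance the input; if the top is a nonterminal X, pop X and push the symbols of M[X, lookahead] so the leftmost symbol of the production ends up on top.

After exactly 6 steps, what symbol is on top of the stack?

u

step 1: stack=$ <S>  input=r v r u $  — expand <S> -> <H>
step 2: stack=$ <H>  input=r v r u $  — expand <H> -> r <C>
step 3: stack=$ <C> r  input=r v r u $  — match r
step 4: stack=$ <C>  input=v r u $  — expand <C> -> v r u
step 5: stack=$ u r v  input=v r u $  — match v
step 6: stack=$ u r  input=r u $  — match r
Stack after step 6: $ u (top = u).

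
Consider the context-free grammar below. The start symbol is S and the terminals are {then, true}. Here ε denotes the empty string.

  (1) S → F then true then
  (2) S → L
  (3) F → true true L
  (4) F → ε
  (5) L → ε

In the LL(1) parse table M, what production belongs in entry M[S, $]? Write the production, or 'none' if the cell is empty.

FIRST(F): from F→true true L we get {true}; from F→ε we get {ε}. So FIRST(F) = {ε, true}.
FIRST(L): from L→ε we get {ε}. So FIRST(L) = {ε}.
FIRST(S): from S→F then true then we get {then, true}; from S→L we get {ε}. So FIRST(S) = {ε, then, true}.
FOLLOW(S) includes $ since S is the start symbol.
FOLLOW(S): S appears on no right-hand side. Thus FOLLOW(S) = {$}.
For S → F then true then: FIRST(F then true then) = {then, true}, so it goes in M[S, t] for t ∈ {then, true}.
For S → L: FIRST(L) = {ε}, so it goes in M[S, t] for t ∈ {}; since ε ∈ FIRST, also for every t ∈ FOLLOW(S) = {$}.

S → L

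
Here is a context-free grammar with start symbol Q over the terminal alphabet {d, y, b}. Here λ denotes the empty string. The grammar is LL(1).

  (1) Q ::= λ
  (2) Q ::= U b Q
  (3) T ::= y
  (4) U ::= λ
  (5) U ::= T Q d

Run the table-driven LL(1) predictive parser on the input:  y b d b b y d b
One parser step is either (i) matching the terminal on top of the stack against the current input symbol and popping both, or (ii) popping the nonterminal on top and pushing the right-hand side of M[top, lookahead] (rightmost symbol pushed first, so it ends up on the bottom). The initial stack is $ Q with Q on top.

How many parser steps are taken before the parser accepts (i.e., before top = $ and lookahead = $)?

21

step 1: stack=$ Q  input=y b d b b y d b $  — expand Q ::= U b Q
step 2: stack=$ Q b U  input=y b d b b y d b $  — expand U ::= T Q d
step 3: stack=$ Q b d Q T  input=y b d b b y d b $  — expand T ::= y
step 4: stack=$ Q b d Q y  input=y b d b b y d b $  — match y
step 5: stack=$ Q b d Q  input=b d b b y d b $  — expand Q ::= U b Q
step 6: stack=$ Q b d Q b U  input=b d b b y d b $  — expand U ::= λ
step 7: stack=$ Q b d Q b  input=b d b b y d b $  — match b
step 8: stack=$ Q b d Q  input=d b b y d b $  — expand Q ::= λ
step 9: stack=$ Q b d  input=d b b y d b $  — match d
step 10: stack=$ Q b  input=b b y d b $  — match b
step 11: stack=$ Q  input=b y d b $  — expand Q ::= U b Q
step 12: stack=$ Q b U  input=b y d b $  — expand U ::= λ
step 13: stack=$ Q b  input=b y d b $  — match b
step 14: stack=$ Q  input=y d b $  — expand Q ::= U b Q
step 15: stack=$ Q b U  input=y d b $  — expand U ::= T Q d
step 16: stack=$ Q b d Q T  input=y d b $  — expand T ::= y
step 17: stack=$ Q b d Q y  input=y d b $  — match y
step 18: stack=$ Q b d Q  input=d b $  — expand Q ::= λ
step 19: stack=$ Q b d  input=d b $  — match d
step 20: stack=$ Q b  input=b $  — match b
step 21: stack=$ Q  input=$  — expand Q ::= λ
Accept reached after 21 steps.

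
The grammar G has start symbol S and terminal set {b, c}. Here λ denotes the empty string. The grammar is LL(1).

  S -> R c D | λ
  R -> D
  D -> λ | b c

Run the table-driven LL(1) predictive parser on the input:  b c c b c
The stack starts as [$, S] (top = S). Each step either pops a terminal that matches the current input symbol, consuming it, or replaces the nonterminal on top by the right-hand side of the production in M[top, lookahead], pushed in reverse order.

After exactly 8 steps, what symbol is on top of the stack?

c

     Stack      Input        Action
  1  $ S        b c c b c $  expand S -> R c D
  2  $ D c R    b c c b c $  expand R -> D
  3  $ D c D    b c c b c $  expand D -> b c
  4  $ D c c b  b c c b c $  match b
  5  $ D c c    c c b c $    match c
  6  $ D c      c b c $      match c
  7  $ D        b c $        expand D -> b c
  8  $ c b      b c $        match b
Stack after step 8: $ c (top = c).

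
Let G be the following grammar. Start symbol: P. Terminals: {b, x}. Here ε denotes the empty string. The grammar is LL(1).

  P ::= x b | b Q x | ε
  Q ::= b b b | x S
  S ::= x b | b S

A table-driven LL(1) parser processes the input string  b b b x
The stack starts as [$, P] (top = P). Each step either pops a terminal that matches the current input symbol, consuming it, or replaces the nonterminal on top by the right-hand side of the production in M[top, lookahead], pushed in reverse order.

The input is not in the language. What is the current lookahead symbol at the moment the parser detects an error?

x

step 1: stack=$ P  input=b b b x $  — expand P ::= b Q x
step 2: stack=$ x Q b  input=b b b x $  — match b
step 3: stack=$ x Q  input=b b x $  — expand Q ::= b b b
step 4: stack=$ x b b b  input=b b x $  — match b
step 5: stack=$ x b b  input=b x $  — match b
step 6: stack=$ x b  input=x $  — error: top is terminal b but lookahead is x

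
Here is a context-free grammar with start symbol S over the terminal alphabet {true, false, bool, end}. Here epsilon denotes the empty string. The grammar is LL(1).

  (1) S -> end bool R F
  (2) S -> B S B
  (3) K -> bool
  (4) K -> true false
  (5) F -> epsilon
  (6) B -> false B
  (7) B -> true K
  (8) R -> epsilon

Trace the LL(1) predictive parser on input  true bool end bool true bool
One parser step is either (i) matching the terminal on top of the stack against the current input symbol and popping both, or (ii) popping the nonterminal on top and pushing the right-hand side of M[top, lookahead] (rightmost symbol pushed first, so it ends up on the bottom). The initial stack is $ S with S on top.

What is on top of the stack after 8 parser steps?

step 1: stack=$ S  input=true bool end bool true bool $  — expand S -> B S B
step 2: stack=$ B S B  input=true bool end bool true bool $  — expand B -> true K
step 3: stack=$ B S K true  input=true bool end bool true bool $  — match true
step 4: stack=$ B S K  input=bool end bool true bool $  — expand K -> bool
step 5: stack=$ B S bool  input=bool end bool true bool $  — match bool
step 6: stack=$ B S  input=end bool true bool $  — expand S -> end bool R F
step 7: stack=$ B F R bool end  input=end bool true bool $  — match end
step 8: stack=$ B F R bool  input=bool true bool $  — match bool
Stack after step 8: $ B F R (top = R).

R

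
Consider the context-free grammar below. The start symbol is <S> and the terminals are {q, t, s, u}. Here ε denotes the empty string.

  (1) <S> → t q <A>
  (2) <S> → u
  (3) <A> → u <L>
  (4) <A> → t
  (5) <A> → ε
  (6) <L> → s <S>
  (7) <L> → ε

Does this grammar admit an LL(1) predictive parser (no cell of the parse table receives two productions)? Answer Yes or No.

Yes

FIRST(<S>) = {t, u}
FIRST(<A>) = {ε, t, u}
FIRST(<L>) = {ε, s}
FOLLOW(<S>) = {$}
FOLLOW(<A>) = {$}
FOLLOW(<L>) = {$}
Each cell of M receives at most one production.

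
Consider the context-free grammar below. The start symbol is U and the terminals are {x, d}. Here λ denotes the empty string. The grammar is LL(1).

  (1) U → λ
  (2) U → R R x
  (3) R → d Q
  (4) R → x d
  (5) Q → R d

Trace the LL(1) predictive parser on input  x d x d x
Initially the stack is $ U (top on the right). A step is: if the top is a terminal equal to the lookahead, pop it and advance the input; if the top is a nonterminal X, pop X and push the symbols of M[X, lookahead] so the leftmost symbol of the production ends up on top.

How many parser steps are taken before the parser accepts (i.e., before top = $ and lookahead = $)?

step 1: stack=$ U  input=x d x d x $  — expand U → R R x
step 2: stack=$ x R R  input=x d x d x $  — expand R → x d
step 3: stack=$ x R d x  input=x d x d x $  — match x
step 4: stack=$ x R d  input=d x d x $  — match d
step 5: stack=$ x R  input=x d x $  — expand R → x d
step 6: stack=$ x d x  input=x d x $  — match x
step 7: stack=$ x d  input=d x $  — match d
step 8: stack=$ x  input=x $  — match x
Accept reached after 8 steps.

8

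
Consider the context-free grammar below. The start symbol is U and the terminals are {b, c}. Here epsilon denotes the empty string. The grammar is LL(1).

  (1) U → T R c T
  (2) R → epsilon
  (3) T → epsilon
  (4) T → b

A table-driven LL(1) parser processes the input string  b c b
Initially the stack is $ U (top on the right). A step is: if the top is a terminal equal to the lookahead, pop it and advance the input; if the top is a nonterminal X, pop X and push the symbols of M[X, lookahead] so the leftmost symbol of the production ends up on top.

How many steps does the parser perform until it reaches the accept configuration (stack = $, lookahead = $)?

7

     Stack      Input    Action
  1  $ U        b c b $  expand U → T R c T
  2  $ T c R T  b c b $  expand T → b
  3  $ T c R b  b c b $  match b
  4  $ T c R    c b $    expand R → epsilon
  5  $ T c      c b $    match c
  6  $ T        b $      expand T → b
  7  $ b        b $      match b
Accept reached after 7 steps.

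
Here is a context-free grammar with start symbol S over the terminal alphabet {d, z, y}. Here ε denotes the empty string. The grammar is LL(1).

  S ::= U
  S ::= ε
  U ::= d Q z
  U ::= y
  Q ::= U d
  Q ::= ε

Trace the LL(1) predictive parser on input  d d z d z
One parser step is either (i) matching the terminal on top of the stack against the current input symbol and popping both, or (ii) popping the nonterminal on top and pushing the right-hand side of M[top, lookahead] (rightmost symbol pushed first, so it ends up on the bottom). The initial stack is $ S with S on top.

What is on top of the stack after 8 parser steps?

step 1: stack=$ S  input=d d z d z $  — expand S ::= U
step 2: stack=$ U  input=d d z d z $  — expand U ::= d Q z
step 3: stack=$ z Q d  input=d d z d z $  — match d
step 4: stack=$ z Q  input=d z d z $  — expand Q ::= U d
step 5: stack=$ z d U  input=d z d z $  — expand U ::= d Q z
step 6: stack=$ z d z Q d  input=d z d z $  — match d
step 7: stack=$ z d z Q  input=z d z $  — expand Q ::= ε
step 8: stack=$ z d z  input=z d z $  — match z
Stack after step 8: $ z d (top = d).

d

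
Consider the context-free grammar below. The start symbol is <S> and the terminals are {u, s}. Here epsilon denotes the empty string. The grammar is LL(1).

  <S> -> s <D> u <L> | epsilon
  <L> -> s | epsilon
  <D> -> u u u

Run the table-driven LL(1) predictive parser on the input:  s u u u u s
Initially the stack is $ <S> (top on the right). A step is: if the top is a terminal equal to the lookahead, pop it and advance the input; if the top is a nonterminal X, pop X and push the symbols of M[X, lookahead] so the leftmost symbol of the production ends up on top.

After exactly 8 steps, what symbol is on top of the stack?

s

step 1: stack=$ <S>  input=s u u u u s $  — expand <S> -> s <D> u <L>
step 2: stack=$ <L> u <D> s  input=s u u u u s $  — match s
step 3: stack=$ <L> u <D>  input=u u u u s $  — expand <D> -> u u u
step 4: stack=$ <L> u u u u  input=u u u u s $  — match u
step 5: stack=$ <L> u u u  input=u u u s $  — match u
step 6: stack=$ <L> u u  input=u u s $  — match u
step 7: stack=$ <L> u  input=u s $  — match u
step 8: stack=$ <L>  input=s $  — expand <L> -> s
Stack after step 8: $ s (top = s).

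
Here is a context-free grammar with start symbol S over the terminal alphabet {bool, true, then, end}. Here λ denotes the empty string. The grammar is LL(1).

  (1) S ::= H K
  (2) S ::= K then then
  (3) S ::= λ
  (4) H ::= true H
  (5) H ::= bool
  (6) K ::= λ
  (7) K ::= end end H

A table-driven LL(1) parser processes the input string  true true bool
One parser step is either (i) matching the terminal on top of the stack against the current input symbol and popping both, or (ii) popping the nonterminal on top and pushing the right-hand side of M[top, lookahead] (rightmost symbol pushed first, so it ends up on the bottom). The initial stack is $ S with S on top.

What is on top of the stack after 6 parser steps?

bool

step 1: stack=$ S  input=true true bool $  — expand S ::= H K
step 2: stack=$ K H  input=true true bool $  — expand H ::= true H
step 3: stack=$ K H true  input=true true bool $  — match true
step 4: stack=$ K H  input=true bool $  — expand H ::= true H
step 5: stack=$ K H true  input=true bool $  — match true
step 6: stack=$ K H  input=bool $  — expand H ::= bool
Stack after step 6: $ K bool (top = bool).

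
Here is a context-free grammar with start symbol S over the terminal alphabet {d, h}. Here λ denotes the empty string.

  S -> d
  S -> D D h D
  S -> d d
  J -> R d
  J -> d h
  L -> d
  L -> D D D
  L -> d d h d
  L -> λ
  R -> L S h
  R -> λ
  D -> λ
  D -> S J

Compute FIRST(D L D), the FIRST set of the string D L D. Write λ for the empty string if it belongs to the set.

FIRST(S): from S->d we get {d}; from S->D D h D we get {d, h}; from S->d d we get {d}. So FIRST(S) = {d, h}.
FIRST(D): from D->λ we get {λ}; from D->S J we get {d, h}. So FIRST(D) = {λ, d, h}.
FIRST(L): from L->d we get {d}; from L->D D D we get {λ, d, h}; from L->d d h d we get {d}; from L->λ we get {λ}. So FIRST(L) = {λ, d, h}.
FIRST(R): from R->L S h we get {d, h}; from R->λ we get {λ}. So FIRST(R) = {λ, d, h}.
FIRST(J): from J->R d we get {d, h}; from J->d h we get {d}. So FIRST(J) = {d, h}.
FIRST(D L D): take FIRST of each symbol in turn, carrying on past any symbol whose FIRST contains λ; result {λ, d, h}.

{λ, d, h}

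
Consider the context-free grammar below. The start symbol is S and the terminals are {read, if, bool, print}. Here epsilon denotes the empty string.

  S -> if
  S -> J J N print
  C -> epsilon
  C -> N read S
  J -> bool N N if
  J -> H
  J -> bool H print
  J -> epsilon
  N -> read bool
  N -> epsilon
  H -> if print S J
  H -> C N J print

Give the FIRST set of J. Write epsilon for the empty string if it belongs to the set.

{epsilon, bool, if, print, read}

FIRST(N): from N->read bool we get {read}; from N->epsilon we get {epsilon}. So FIRST(N) = {epsilon, read}.
FIRST(C): from C->epsilon we get {epsilon}; from C->N read S we get {read}. So FIRST(C) = {epsilon, read}.
FIRST(S): from S->if we get {if}; from S->J J N print we get {bool, if, print, read}. So FIRST(S) = {bool, if, print, read}.
FIRST(J): from J->bool N N if we get {bool}; from J->H we get {bool, if, print, read}; from J->bool H print we get {bool}; from J->epsilon we get {epsilon}. So FIRST(J) = {epsilon, bool, if, print, read}.
FIRST(H): from H->if print S J we get {if}; from H->C N J print we get {bool, if, print, read}. So FIRST(H) = {bool, if, print, read}.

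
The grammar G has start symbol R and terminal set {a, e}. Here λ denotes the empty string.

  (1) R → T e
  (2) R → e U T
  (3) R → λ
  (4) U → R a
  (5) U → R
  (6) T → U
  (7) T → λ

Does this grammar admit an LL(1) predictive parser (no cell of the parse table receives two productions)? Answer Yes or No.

FIRST(R) = {λ, a, e}
FIRST(U) = {λ, a, e}
FIRST(T) = {λ, a, e}
FOLLOW(R) = {$, a, e}
FOLLOW(U) = {$, a, e}
FOLLOW(T) = {$, a, e}
Cell M[R, a] receives both R → T e and R → λ — the grammar is not LL(1).

No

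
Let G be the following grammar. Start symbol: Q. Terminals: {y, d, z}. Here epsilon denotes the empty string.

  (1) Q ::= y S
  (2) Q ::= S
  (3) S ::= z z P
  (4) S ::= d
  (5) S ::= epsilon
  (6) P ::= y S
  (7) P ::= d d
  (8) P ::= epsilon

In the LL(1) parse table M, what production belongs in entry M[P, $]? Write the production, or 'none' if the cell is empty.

FIRST(S) = {epsilon, d, z}
FIRST(P) = {epsilon, d, y}
FIRST(Q) = {epsilon, d, y, z}  (via S)
FOLLOW(Q) includes $ since Q is the start symbol.
FOLLOW(S): in Q::=y S, the suffix after S is empty, so FOLLOW(S) ⊇ FOLLOW(Q) = {$}; in Q::=S, the suffix after S is empty, so FOLLOW(S) ⊇ FOLLOW(Q) = {$}; in P::=y S, the suffix after S is empty, so FOLLOW(S) ⊇ FOLLOW(P) = {$}. Thus FOLLOW(S) = {$}.
FOLLOW(P): in S::=z z P, the suffix after P is empty, so FOLLOW(P) ⊇ FOLLOW(S) = {$}. Thus FOLLOW(P) = {$}.
For P ::= y S: FIRST(y S) = {y}, so it goes in M[P, t] for t ∈ {y}.
For P ::= d d: FIRST(d d) = {d}, so it goes in M[P, t] for t ∈ {d}.
For P ::= epsilon: FIRST(epsilon) = {epsilon}, so it goes in M[P, t] for t ∈ {}; since epsilon ∈ FIRST, also for every t ∈ FOLLOW(P) = {$}.

P ::= epsilon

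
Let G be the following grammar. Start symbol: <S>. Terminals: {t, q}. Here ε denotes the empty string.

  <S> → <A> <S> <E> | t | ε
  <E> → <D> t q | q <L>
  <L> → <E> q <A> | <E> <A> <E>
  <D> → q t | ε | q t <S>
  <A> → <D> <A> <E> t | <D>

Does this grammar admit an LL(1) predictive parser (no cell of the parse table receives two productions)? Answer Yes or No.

FIRST(<S>) = {ε, q, t}
FIRST(<E>) = {q, t}
FIRST(<L>) = {q, t}
FIRST(<D>) = {ε, q}
FIRST(<A>) = {ε, q, t}
FOLLOW(<S>) = {$, q, t}
FOLLOW(<E>) = {$, q, t}
FOLLOW(<L>) = {$, q, t}
FOLLOW(<D>) = {$, q, t}
FOLLOW(<A>) = {$, q, t}
Cell M[<A>, q] receives both <A> → <D> <A> <E> t and <A> → <D> — the grammar is not LL(1).

No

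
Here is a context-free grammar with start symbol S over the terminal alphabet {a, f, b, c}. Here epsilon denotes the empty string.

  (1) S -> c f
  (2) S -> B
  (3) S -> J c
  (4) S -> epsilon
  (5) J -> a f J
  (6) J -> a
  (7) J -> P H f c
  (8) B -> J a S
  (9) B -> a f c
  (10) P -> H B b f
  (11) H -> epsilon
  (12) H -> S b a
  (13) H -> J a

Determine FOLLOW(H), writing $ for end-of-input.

FIRST(S) = {epsilon, a, b, c}  (via B, J c)
FIRST(J) = {a, b, c}  (via P H f c)
FIRST(B) = {a, b, c}  (via J a S)
FIRST(H) = {epsilon, a, b, c}  (via S b a, J a)
FIRST(P) = {a, b, c}  (via H B b f)
FOLLOW(S) includes $ since S is the start symbol.
FOLLOW(J): in S->J c, J is followed by c with FIRST {c}; in J->a f J, the suffix after J is empty (adds nothing new); in B->J a S, J is followed by a S with FIRST {a}; in H->J a, J is followed by a with FIRST {a}. Thus FOLLOW(J) = {a, c}.
FOLLOW(P): in J->P H f c, P is followed by H f c with FIRST {a, b, c, f}. Thus FOLLOW(P) = {a, b, c, f}.
FOLLOW(H): in J->P H f c, H is followed by f c with FIRST {f}; in P->H B b f, H is followed by B b f with FIRST {a, b, c}. Thus FOLLOW(H) = {a, b, c, f}.
FOLLOW(S): in B->J a S, the suffix after S is empty, so FOLLOW(S) ⊇ FOLLOW(B) = {$, b}; in H->S b a, S is followed by b a with FIRST {b}. Thus FOLLOW(S) = {$, b}.
FOLLOW(B): in S->B, the suffix after B is empty, so FOLLOW(B) ⊇ FOLLOW(S) = {$, b}; in P->H B b f, B is followed by b f with FIRST {b}. Thus FOLLOW(B) = {$, b}.

{a, b, c, f}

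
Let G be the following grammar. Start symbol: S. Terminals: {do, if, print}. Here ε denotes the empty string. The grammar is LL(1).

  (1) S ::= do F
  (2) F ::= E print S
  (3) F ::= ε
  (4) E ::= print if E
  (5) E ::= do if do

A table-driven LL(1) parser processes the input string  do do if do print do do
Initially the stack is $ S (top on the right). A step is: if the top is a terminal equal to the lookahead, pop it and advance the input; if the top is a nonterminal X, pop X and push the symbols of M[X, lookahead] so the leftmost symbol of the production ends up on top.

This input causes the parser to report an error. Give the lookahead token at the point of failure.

      Stack               Input                      Action
   1  $ S                 do do if do print do do $  expand S ::= do F
   2  $ F do              do do if do print do do $  match do
   3  $ F                 do if do print do do $     expand F ::= E print S
   4  $ S print E         do if do print do do $     expand E ::= do if do
   5  $ S print do if do  do if do print do do $     match do
   6  $ S print do if     if do print do do $        match if
   7  $ S print do        do print do do $           match do
   8  $ S print           print do do $              match print
   9  $ S                 do do $                    expand S ::= do F
  10  $ F do              do do $                    match do
  11  $ F                 do $                       expand F ::= E print S
  12  $ S print E         do $                       expand E ::= do if do
  13  $ S print do if do  do $                       match do
  14  $ S print do if     $                          error: top is terminal if but lookahead is $

$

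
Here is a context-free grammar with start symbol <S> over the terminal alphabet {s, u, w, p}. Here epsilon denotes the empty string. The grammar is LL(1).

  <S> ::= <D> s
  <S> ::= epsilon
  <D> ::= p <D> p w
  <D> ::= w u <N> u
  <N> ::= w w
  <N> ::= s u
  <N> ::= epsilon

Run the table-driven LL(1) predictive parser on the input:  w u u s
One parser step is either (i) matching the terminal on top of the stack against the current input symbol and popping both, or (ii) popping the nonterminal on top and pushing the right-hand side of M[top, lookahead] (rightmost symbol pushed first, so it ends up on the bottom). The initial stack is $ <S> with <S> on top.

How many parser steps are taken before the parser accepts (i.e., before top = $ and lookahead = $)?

     Stack          Input      Action
  1  $ <S>          w u u s $  expand <S> ::= <D> s
  2  $ s <D>        w u u s $  expand <D> ::= w u <N> u
  3  $ s u <N> u w  w u u s $  match w
  4  $ s u <N> u    u u s $    match u
  5  $ s u <N>      u s $      expand <N> ::= epsilon
  6  $ s u          u s $      match u
  7  $ s            s $        match s
Accept reached after 7 steps.

7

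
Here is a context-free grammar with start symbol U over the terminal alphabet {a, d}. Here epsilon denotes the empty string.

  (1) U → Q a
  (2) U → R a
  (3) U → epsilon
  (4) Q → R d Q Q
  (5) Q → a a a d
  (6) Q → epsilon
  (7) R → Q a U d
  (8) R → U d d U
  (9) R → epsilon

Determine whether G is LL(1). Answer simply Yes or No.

FIRST(U) = {epsilon, a, d}
FIRST(Q) = {epsilon, a, d}
FIRST(R) = {epsilon, a, d}
FOLLOW(U) = {$, a, d}
FOLLOW(Q) = {a, d}
FOLLOW(R) = {a, d}
Cell M[Q, a] receives both Q → R d Q Q and Q → a a a d and Q → epsilon — the grammar is not LL(1).

No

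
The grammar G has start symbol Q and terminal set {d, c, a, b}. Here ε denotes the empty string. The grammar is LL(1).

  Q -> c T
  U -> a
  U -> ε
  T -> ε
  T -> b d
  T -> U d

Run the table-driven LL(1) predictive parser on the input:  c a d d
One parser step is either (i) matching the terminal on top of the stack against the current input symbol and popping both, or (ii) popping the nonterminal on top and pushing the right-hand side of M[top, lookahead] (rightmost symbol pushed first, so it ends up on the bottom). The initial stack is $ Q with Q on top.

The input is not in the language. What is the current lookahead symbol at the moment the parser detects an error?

d

     Stack  Input      Action
  1  $ Q    c a d d $  expand Q -> c T
  2  $ T c  c a d d $  match c
  3  $ T    a d d $    expand T -> U d
  4  $ d U  a d d $    expand U -> a
  5  $ d a  a d d $    match a
  6  $ d    d d $      match d
  7  $      d $        error: stack empty but input remains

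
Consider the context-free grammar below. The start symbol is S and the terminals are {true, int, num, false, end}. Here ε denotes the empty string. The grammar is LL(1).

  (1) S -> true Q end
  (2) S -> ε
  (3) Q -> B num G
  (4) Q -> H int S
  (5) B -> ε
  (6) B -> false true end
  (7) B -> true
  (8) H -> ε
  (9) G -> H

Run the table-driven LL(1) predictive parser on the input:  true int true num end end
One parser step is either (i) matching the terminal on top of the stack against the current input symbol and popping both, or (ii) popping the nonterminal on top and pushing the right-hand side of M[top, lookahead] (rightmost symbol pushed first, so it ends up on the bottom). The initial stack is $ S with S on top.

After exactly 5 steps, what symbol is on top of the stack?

S

     Stack          Input                        Action
  1  $ S            true int true num end end $  expand S -> true Q end
  2  $ end Q true   true int true num end end $  match true
  3  $ end Q        int true num end end $       expand Q -> H int S
  4  $ end S int H  int true num end end $       expand H -> ε
  5  $ end S int    int true num end end $       match int
Stack after step 5: $ end S (top = S).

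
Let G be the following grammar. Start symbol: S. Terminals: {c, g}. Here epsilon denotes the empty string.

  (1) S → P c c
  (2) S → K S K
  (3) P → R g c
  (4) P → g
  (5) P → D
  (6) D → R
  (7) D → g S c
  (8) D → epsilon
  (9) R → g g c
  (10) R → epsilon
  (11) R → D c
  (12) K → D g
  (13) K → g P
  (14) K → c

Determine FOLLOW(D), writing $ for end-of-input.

{$, c, g}

FIRST(S) = {c, g}  (via P c c, K S K)
FIRST(P) = {epsilon, c, g}  (via R g c, D)
FIRST(D) = {epsilon, c, g}  (via R)
FIRST(R) = {epsilon, c, g}  (via D c)
FIRST(K) = {c, g}  (via D g)
FOLLOW(S) includes $ since S is the start symbol.
FOLLOW(S): in S→K S K, S is followed by K with FIRST {c, g}; in D→g S c, S is followed by c with FIRST {c}. Thus FOLLOW(S) = {$, c, g}.
FOLLOW(K): in S→K S K (occurrence 1), K is followed by S K with FIRST {c, g}; in S→K S K (occurrence 2), the suffix after K is empty, so FOLLOW(K) ⊇ FOLLOW(S) = {$, c, g}. Thus FOLLOW(K) = {$, c, g}.
FOLLOW(P): in S→P c c, P is followed by c c with FIRST {c}; in K→g P, the suffix after P is empty, so FOLLOW(P) ⊇ FOLLOW(K) = {$, c, g}. Thus FOLLOW(P) = {$, c, g}.
FOLLOW(D): in P→D, the suffix after D is empty, so FOLLOW(D) ⊇ FOLLOW(P) = {$, c, g}; in R→D c, D is followed by c with FIRST {c}; in K→D g, D is followed by g with FIRST {g}. Thus FOLLOW(D) = {$, c, g}.
FOLLOW(R): in P→R g c, R is followed by g c with FIRST {g}; in D→R, the suffix after R is empty, so FOLLOW(R) ⊇ FOLLOW(D) = {$, c, g}. Thus FOLLOW(R) = {$, c, g}.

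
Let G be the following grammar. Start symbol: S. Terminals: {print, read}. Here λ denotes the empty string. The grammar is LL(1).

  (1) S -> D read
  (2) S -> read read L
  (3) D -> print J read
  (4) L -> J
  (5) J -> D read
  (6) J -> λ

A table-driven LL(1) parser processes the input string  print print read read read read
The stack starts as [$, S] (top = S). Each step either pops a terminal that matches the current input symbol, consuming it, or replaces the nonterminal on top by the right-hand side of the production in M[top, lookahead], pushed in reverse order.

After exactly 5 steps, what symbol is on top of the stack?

     Stack                Input                              Action
  1  $ S                  print print read read read read $  expand S -> D read
  2  $ read D             print print read read read read $  expand D -> print J read
  3  $ read read J print  print print read read read read $  match print
  4  $ read read J        print read read read read $        expand J -> D read
  5  $ read read read D   print read read read read $        expand D -> print J read
Stack after step 5: $ read read read read J print (top = print).

print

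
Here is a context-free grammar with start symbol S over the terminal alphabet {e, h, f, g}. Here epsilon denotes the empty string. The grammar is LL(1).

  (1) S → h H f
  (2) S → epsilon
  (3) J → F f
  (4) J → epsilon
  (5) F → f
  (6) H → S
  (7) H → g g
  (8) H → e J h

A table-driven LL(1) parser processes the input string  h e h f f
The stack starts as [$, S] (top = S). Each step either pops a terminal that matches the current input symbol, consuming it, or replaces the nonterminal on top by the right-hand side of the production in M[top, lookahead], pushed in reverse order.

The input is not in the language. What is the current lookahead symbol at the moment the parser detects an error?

     Stack      Input        Action
  1  $ S        h e h f f $  expand S → h H f
  2  $ f H h    h e h f f $  match h
  3  $ f H      e h f f $    expand H → e J h
  4  $ f h J e  e h f f $    match e
  5  $ f h J    h f f $      expand J → epsilon
  6  $ f h      h f f $      match h
  7  $ f        f f $        match f
  8  $          f $          error: stack empty but input remains

f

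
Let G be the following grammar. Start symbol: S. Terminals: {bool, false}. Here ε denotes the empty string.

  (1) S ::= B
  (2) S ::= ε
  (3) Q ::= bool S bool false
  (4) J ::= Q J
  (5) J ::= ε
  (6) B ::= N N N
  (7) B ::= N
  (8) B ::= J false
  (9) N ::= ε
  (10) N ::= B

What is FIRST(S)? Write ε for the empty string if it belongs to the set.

{ε, bool, false}

FIRST(Q): from Q::=bool S bool false we get {bool}. So FIRST(Q) = {bool}.
FIRST(J): from J::=Q J we get {bool}; from J::=ε we get {ε}. So FIRST(J) = {ε, bool}.
FIRST(S): from S::=B we get {ε, bool, false}; from S::=ε we get {ε}. So FIRST(S) = {ε, bool, false}.
FIRST(B): from B::=N N N we get {ε, bool, false}; from B::=N we get {ε, bool, false}; from B::=J false we get {bool, false}. So FIRST(B) = {ε, bool, false}.
FIRST(N): from N::=ε we get {ε}; from N::=B we get {ε, bool, false}. So FIRST(N) = {ε, bool, false}.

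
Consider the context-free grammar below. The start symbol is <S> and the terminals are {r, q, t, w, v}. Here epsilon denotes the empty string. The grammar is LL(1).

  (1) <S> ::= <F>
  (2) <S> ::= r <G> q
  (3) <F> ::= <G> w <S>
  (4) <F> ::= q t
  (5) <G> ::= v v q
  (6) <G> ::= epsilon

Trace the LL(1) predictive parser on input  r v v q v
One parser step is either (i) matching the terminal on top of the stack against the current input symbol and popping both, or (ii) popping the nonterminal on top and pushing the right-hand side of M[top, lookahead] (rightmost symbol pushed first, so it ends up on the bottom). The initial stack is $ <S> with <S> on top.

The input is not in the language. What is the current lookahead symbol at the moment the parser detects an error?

step 1: stack=$ <S>  input=r v v q v $  — expand <S> ::= r <G> q
step 2: stack=$ q <G> r  input=r v v q v $  — match r
step 3: stack=$ q <G>  input=v v q v $  — expand <G> ::= v v q
step 4: stack=$ q q v v  input=v v q v $  — match v
step 5: stack=$ q q v  input=v q v $  — match v
step 6: stack=$ q q  input=q v $  — match q
step 7: stack=$ q  input=v $  — error: top is terminal q but lookahead is v

v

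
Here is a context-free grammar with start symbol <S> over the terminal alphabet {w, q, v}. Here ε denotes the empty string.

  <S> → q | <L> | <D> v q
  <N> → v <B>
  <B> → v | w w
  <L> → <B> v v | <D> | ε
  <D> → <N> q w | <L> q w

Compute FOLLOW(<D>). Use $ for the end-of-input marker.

FIRST(<N>): from <N>→v <B> we get {v}. So FIRST(<N>) = {v}.
FIRST(<B>): from <B>→v we get {v}; from <B>→w w we get {w}. So FIRST(<B>) = {v, w}.
FIRST(<S>): from <S>→q we get {q}; from <S>→<L> we get {ε, q, v, w}; from <S>→<D> v q we get {q, v, w}. So FIRST(<S>) = {ε, q, v, w}.
FIRST(<L>): from <L>→<B> v v we get {v, w}; from <L>→<D> we get {q, v, w}; from <L>→ε we get {ε}. So FIRST(<L>) = {ε, q, v, w}.
FIRST(<D>): from <D>→<N> q w we get {v}; from <D>→<L> q w we get {q, v, w}. So FIRST(<D>) = {q, v, w}.
FOLLOW(<S>) includes $ since <S> is the start symbol.
FOLLOW(<S>): <S> appears on no right-hand side. Thus FOLLOW(<S>) = {$}.
FOLLOW(<N>): in <D>→<N> q w, <N> is followed by q w with FIRST {q}. Thus FOLLOW(<N>) = {q}.
FOLLOW(<B>): in <N>→v <B>, the suffix after <B> is empty, so FOLLOW(<B>) ⊇ FOLLOW(<N>) = {q}; in <L>→<B> v v, <B> is followed by v v with FIRST {v}. Thus FOLLOW(<B>) = {q, v}.
FOLLOW(<L>): in <S>→<L>, the suffix after <L> is empty, so FOLLOW(<L>) ⊇ FOLLOW(<S>) = {$}; in <D>→<L> q w, <L> is followed by q w with FIRST {q}. Thus FOLLOW(<L>) = {$, q}.
FOLLOW(<D>): in <S>→<D> v q, <D> is followed by v q with FIRST {v}; in <L>→<D>, the suffix after <D> is empty, so FOLLOW(<D>) ⊇ FOLLOW(<L>) = {$, q}. Thus FOLLOW(<D>) = {$, q, v}.

{$, q, v}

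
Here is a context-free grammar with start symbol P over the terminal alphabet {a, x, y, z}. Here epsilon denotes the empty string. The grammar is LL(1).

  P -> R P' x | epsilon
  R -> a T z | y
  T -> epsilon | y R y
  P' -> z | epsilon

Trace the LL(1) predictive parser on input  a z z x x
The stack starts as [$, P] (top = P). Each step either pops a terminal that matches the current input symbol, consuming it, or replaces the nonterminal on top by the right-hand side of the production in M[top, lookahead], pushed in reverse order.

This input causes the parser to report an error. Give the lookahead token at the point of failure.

step 1: stack=$ P  input=a z z x x $  — expand P -> R P' x
step 2: stack=$ x P' R  input=a z z x x $  — expand R -> a T z
step 3: stack=$ x P' z T a  input=a z z x x $  — match a
step 4: stack=$ x P' z T  input=z z x x $  — expand T -> epsilon
step 5: stack=$ x P' z  input=z z x x $  — match z
step 6: stack=$ x P'  input=z x x $  — expand P' -> z
step 7: stack=$ x z  input=z x x $  — match z
step 8: stack=$ x  input=x x $  — match x
step 9: stack=$  input=x $  — error: stack empty but input remains

x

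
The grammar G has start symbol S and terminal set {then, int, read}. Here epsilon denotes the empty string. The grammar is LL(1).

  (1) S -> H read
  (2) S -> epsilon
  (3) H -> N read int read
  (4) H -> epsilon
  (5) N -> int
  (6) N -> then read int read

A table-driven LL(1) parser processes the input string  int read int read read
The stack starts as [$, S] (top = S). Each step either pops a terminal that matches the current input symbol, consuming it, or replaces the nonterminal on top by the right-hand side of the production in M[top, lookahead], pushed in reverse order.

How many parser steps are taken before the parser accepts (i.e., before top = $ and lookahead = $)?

step 1: stack=$ S  input=int read int read read $  — expand S -> H read
step 2: stack=$ read H  input=int read int read read $  — expand H -> N read int read
step 3: stack=$ read read int read N  input=int read int read read $  — expand N -> int
step 4: stack=$ read read int read int  input=int read int read read $  — match int
step 5: stack=$ read read int read  input=read int read read $  — match read
step 6: stack=$ read read int  input=int read read $  — match int
step 7: stack=$ read read  input=read read $  — match read
step 8: stack=$ read  input=read $  — match read
Accept reached after 8 steps.

8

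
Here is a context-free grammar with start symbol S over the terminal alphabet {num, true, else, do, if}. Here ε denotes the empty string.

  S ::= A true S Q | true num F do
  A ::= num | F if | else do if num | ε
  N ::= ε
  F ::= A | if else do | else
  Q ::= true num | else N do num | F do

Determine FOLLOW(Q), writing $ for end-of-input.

{$, do, else, if, num, true}

FIRST(N): from N::=ε we get {ε}. So FIRST(N) = {ε}.
FIRST(S): from S::=A true S Q we get {else, if, num, true}; from S::=true num F do we get {true}. So FIRST(S) = {else, if, num, true}.
FIRST(A): from A::=num we get {num}; from A::=F if we get {else, if, num}; from A::=else do if num we get {else}; from A::=ε we get {ε}. So FIRST(A) = {ε, else, if, num}.
FIRST(F): from F::=A we get {ε, else, if, num}; from F::=if else do we get {if}; from F::=else we get {else}. So FIRST(F) = {ε, else, if, num}.
FIRST(Q): from Q::=true num we get {true}; from Q::=else N do num we get {else}; from Q::=F do we get {do, else, if, num}. So FIRST(Q) = {do, else, if, num, true}.
FOLLOW(S) includes $ since S is the start symbol.
FOLLOW(S): in S::=A true S Q, S is followed by Q with FIRST {do, else, if, num, true}. Thus FOLLOW(S) = {$, do, else, if, num, true}.
FOLLOW(N): in Q::=else N do num, N is followed by do num with FIRST {do}. Thus FOLLOW(N) = {do}.
FOLLOW(F): in S::=true num F do, F is followed by do with FIRST {do}; in A::=F if, F is followed by if with FIRST {if}; in Q::=F do, F is followed by do with FIRST {do}. Thus FOLLOW(F) = {do, if}.
FOLLOW(A): in S::=A true S Q, A is followed by true S Q with FIRST {true}; in F::=A, the suffix after A is empty, so FOLLOW(A) ⊇ FOLLOW(F) = {do, if}. Thus FOLLOW(A) = {do, if, true}.
FOLLOW(Q): in S::=A true S Q, the suffix after Q is empty, so FOLLOW(Q) ⊇ FOLLOW(S) = {$, do, else, if, num, true}. Thus FOLLOW(Q) = {$, do, else, if, num, true}.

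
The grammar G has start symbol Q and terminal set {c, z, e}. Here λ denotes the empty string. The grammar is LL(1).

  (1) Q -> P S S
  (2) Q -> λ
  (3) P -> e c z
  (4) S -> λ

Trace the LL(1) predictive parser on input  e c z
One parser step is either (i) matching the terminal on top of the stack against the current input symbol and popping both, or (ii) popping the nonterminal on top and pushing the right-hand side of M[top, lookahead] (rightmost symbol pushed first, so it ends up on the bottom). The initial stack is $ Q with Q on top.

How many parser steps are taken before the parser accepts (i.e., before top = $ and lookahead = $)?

     Stack        Input    Action
  1  $ Q          e c z $  expand Q -> P S S
  2  $ S S P      e c z $  expand P -> e c z
  3  $ S S z c e  e c z $  match e
  4  $ S S z c    c z $    match c
  5  $ S S z      z $      match z
  6  $ S S        $        expand S -> λ
  7  $ S          $        expand S -> λ
Accept reached after 7 steps.

7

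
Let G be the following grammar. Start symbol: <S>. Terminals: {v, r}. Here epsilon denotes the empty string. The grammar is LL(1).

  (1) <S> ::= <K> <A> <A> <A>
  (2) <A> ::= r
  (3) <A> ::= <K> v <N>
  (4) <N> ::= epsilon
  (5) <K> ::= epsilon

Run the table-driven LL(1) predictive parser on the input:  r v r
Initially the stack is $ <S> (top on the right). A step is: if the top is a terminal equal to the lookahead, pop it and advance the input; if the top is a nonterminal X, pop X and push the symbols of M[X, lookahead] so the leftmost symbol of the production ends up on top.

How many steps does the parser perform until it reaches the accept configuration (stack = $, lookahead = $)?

10

      Stack              Input    Action
   1  $ <S>              r v r $  expand <S> ::= <K> <A> <A> <A>
   2  $ <A> <A> <A> <K>  r v r $  expand <K> ::= epsilon
   3  $ <A> <A> <A>      r v r $  expand <A> ::= r
   4  $ <A> <A> r        r v r $  match r
   5  $ <A> <A>          v r $    expand <A> ::= <K> v <N>
   6  $ <A> <N> v <K>    v r $    expand <K> ::= epsilon
   7  $ <A> <N> v        v r $    match v
   8  $ <A> <N>          r $      expand <N> ::= epsilon
   9  $ <A>              r $      expand <A> ::= r
  10  $ r                r $      match r
Accept reached after 10 steps.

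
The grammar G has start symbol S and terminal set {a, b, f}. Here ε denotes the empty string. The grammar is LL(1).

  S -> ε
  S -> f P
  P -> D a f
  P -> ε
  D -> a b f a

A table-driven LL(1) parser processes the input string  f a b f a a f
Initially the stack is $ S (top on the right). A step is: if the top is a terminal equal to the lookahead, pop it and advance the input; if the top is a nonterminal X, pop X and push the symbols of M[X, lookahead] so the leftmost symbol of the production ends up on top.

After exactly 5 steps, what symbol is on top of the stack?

b

step 1: stack=$ S  input=f a b f a a f $  — expand S -> f P
step 2: stack=$ P f  input=f a b f a a f $  — match f
step 3: stack=$ P  input=a b f a a f $  — expand P -> D a f
step 4: stack=$ f a D  input=a b f a a f $  — expand D -> a b f a
step 5: stack=$ f a a f b a  input=a b f a a f $  — match a
Stack after step 5: $ f a a f b (top = b).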